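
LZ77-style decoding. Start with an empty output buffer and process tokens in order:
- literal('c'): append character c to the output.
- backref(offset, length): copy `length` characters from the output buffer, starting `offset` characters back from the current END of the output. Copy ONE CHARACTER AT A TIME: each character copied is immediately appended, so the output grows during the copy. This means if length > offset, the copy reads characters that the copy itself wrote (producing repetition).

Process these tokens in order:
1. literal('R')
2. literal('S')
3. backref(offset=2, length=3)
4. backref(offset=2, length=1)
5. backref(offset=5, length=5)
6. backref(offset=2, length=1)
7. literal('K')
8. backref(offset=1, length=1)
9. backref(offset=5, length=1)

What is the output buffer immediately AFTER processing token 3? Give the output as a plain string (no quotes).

Token 1: literal('R'). Output: "R"
Token 2: literal('S'). Output: "RS"
Token 3: backref(off=2, len=3) (overlapping!). Copied 'RSR' from pos 0. Output: "RSRSR"

Answer: RSRSR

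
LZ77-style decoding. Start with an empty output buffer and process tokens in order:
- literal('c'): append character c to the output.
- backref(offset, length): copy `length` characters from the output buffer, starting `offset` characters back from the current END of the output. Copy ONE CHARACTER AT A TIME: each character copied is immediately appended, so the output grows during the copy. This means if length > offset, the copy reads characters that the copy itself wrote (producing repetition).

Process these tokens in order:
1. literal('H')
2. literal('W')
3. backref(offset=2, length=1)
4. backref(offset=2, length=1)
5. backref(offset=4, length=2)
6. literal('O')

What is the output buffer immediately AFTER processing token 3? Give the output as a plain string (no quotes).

Answer: HWH

Derivation:
Token 1: literal('H'). Output: "H"
Token 2: literal('W'). Output: "HW"
Token 3: backref(off=2, len=1). Copied 'H' from pos 0. Output: "HWH"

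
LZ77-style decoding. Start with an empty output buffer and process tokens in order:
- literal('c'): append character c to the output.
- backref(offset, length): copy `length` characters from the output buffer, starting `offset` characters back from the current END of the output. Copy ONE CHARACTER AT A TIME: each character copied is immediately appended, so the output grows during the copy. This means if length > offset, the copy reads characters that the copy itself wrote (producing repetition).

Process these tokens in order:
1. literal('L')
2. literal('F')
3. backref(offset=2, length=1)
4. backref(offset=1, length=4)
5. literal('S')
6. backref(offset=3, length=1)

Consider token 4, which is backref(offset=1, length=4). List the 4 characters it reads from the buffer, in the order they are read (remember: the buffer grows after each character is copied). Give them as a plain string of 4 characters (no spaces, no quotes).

Answer: LLLL

Derivation:
Token 1: literal('L'). Output: "L"
Token 2: literal('F'). Output: "LF"
Token 3: backref(off=2, len=1). Copied 'L' from pos 0. Output: "LFL"
Token 4: backref(off=1, len=4). Buffer before: "LFL" (len 3)
  byte 1: read out[2]='L', append. Buffer now: "LFLL"
  byte 2: read out[3]='L', append. Buffer now: "LFLLL"
  byte 3: read out[4]='L', append. Buffer now: "LFLLLL"
  byte 4: read out[5]='L', append. Buffer now: "LFLLLLL"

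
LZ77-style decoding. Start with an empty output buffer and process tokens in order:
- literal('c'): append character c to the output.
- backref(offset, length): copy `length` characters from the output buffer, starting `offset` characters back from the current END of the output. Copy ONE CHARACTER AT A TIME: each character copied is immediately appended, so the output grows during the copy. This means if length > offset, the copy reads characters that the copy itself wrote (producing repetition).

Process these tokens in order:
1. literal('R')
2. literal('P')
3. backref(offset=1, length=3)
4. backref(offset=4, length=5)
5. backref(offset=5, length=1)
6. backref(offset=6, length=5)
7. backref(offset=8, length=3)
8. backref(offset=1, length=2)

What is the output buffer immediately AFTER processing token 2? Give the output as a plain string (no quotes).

Token 1: literal('R'). Output: "R"
Token 2: literal('P'). Output: "RP"

Answer: RP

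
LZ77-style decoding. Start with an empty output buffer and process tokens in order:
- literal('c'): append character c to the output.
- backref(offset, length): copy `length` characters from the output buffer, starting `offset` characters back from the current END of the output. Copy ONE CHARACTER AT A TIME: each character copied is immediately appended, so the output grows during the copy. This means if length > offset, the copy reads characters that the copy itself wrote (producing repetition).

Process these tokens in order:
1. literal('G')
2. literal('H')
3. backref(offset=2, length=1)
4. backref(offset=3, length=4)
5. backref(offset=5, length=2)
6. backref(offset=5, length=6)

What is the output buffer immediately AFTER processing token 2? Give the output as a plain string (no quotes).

Token 1: literal('G'). Output: "G"
Token 2: literal('H'). Output: "GH"

Answer: GH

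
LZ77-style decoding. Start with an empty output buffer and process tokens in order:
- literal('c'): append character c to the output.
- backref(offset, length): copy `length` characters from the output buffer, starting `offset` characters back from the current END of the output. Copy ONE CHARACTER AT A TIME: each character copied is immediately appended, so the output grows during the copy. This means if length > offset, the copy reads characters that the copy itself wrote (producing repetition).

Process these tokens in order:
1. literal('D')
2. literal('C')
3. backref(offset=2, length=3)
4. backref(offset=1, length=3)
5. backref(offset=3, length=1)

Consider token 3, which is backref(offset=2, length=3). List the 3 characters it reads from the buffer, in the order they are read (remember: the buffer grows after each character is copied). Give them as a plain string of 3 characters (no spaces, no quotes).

Token 1: literal('D'). Output: "D"
Token 2: literal('C'). Output: "DC"
Token 3: backref(off=2, len=3). Buffer before: "DC" (len 2)
  byte 1: read out[0]='D', append. Buffer now: "DCD"
  byte 2: read out[1]='C', append. Buffer now: "DCDC"
  byte 3: read out[2]='D', append. Buffer now: "DCDCD"

Answer: DCD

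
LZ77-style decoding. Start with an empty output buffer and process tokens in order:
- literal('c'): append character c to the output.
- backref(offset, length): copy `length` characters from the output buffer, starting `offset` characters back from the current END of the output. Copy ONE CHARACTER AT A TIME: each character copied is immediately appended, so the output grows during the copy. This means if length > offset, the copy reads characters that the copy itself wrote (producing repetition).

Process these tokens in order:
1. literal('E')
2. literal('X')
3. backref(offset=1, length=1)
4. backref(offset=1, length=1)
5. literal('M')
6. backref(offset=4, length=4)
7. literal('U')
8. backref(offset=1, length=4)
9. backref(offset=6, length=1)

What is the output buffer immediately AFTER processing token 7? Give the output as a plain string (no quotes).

Token 1: literal('E'). Output: "E"
Token 2: literal('X'). Output: "EX"
Token 3: backref(off=1, len=1). Copied 'X' from pos 1. Output: "EXX"
Token 4: backref(off=1, len=1). Copied 'X' from pos 2. Output: "EXXX"
Token 5: literal('M'). Output: "EXXXM"
Token 6: backref(off=4, len=4). Copied 'XXXM' from pos 1. Output: "EXXXMXXXM"
Token 7: literal('U'). Output: "EXXXMXXXMU"

Answer: EXXXMXXXMU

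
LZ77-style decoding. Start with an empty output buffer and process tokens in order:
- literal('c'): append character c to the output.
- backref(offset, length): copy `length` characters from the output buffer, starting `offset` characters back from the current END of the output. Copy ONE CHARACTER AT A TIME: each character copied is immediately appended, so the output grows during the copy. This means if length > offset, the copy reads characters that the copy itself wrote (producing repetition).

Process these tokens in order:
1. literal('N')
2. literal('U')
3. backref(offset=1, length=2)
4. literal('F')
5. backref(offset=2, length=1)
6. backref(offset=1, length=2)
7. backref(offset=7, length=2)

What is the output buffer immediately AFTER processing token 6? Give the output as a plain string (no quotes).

Answer: NUUUFUUU

Derivation:
Token 1: literal('N'). Output: "N"
Token 2: literal('U'). Output: "NU"
Token 3: backref(off=1, len=2) (overlapping!). Copied 'UU' from pos 1. Output: "NUUU"
Token 4: literal('F'). Output: "NUUUF"
Token 5: backref(off=2, len=1). Copied 'U' from pos 3. Output: "NUUUFU"
Token 6: backref(off=1, len=2) (overlapping!). Copied 'UU' from pos 5. Output: "NUUUFUUU"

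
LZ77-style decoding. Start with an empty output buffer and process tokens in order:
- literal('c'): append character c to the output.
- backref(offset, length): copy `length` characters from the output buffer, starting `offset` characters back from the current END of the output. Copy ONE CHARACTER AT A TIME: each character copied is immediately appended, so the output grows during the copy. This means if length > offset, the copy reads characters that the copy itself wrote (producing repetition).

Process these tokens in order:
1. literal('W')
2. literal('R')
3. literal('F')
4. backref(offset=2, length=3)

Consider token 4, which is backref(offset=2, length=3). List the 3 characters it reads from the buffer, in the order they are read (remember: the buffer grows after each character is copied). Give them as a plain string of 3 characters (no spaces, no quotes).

Answer: RFR

Derivation:
Token 1: literal('W'). Output: "W"
Token 2: literal('R'). Output: "WR"
Token 3: literal('F'). Output: "WRF"
Token 4: backref(off=2, len=3). Buffer before: "WRF" (len 3)
  byte 1: read out[1]='R', append. Buffer now: "WRFR"
  byte 2: read out[2]='F', append. Buffer now: "WRFRF"
  byte 3: read out[3]='R', append. Buffer now: "WRFRFR"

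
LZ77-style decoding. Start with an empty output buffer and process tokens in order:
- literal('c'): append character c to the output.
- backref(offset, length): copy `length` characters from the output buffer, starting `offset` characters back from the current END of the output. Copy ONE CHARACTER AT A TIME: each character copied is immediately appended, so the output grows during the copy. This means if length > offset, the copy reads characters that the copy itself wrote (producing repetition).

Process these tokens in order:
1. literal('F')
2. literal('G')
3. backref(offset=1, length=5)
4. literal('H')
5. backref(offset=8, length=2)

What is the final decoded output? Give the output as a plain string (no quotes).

Answer: FGGGGGGHFG

Derivation:
Token 1: literal('F'). Output: "F"
Token 2: literal('G'). Output: "FG"
Token 3: backref(off=1, len=5) (overlapping!). Copied 'GGGGG' from pos 1. Output: "FGGGGGG"
Token 4: literal('H'). Output: "FGGGGGGH"
Token 5: backref(off=8, len=2). Copied 'FG' from pos 0. Output: "FGGGGGGHFG"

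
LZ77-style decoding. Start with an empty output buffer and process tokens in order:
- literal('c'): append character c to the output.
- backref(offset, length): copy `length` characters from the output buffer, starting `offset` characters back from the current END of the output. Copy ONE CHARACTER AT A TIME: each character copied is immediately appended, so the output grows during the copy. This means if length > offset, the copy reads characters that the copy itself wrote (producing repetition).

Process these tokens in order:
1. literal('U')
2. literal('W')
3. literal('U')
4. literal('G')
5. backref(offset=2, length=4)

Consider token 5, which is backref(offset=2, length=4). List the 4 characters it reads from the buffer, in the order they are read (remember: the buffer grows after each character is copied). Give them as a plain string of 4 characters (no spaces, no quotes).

Answer: UGUG

Derivation:
Token 1: literal('U'). Output: "U"
Token 2: literal('W'). Output: "UW"
Token 3: literal('U'). Output: "UWU"
Token 4: literal('G'). Output: "UWUG"
Token 5: backref(off=2, len=4). Buffer before: "UWUG" (len 4)
  byte 1: read out[2]='U', append. Buffer now: "UWUGU"
  byte 2: read out[3]='G', append. Buffer now: "UWUGUG"
  byte 3: read out[4]='U', append. Buffer now: "UWUGUGU"
  byte 4: read out[5]='G', append. Buffer now: "UWUGUGUG"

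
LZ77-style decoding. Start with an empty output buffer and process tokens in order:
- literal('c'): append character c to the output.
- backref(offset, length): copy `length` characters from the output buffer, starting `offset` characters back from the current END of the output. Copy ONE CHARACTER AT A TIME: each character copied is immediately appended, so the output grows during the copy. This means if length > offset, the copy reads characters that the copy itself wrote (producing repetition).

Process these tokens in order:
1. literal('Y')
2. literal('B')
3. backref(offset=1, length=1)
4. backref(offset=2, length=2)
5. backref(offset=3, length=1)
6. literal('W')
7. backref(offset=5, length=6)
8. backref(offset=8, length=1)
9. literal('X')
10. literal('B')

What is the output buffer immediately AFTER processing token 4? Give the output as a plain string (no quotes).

Answer: YBBBB

Derivation:
Token 1: literal('Y'). Output: "Y"
Token 2: literal('B'). Output: "YB"
Token 3: backref(off=1, len=1). Copied 'B' from pos 1. Output: "YBB"
Token 4: backref(off=2, len=2). Copied 'BB' from pos 1. Output: "YBBBB"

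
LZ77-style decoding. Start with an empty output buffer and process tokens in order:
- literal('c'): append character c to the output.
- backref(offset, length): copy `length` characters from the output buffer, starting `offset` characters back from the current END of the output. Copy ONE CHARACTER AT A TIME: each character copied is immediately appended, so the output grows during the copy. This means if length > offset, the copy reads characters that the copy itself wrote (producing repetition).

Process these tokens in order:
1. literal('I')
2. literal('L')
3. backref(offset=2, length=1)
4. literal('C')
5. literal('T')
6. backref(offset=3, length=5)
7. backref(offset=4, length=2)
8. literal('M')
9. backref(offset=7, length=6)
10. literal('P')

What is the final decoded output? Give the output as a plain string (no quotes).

Token 1: literal('I'). Output: "I"
Token 2: literal('L'). Output: "IL"
Token 3: backref(off=2, len=1). Copied 'I' from pos 0. Output: "ILI"
Token 4: literal('C'). Output: "ILIC"
Token 5: literal('T'). Output: "ILICT"
Token 6: backref(off=3, len=5) (overlapping!). Copied 'ICTIC' from pos 2. Output: "ILICTICTIC"
Token 7: backref(off=4, len=2). Copied 'CT' from pos 6. Output: "ILICTICTICCT"
Token 8: literal('M'). Output: "ILICTICTICCTM"
Token 9: backref(off=7, len=6). Copied 'CTICCT' from pos 6. Output: "ILICTICTICCTMCTICCT"
Token 10: literal('P'). Output: "ILICTICTICCTMCTICCTP"

Answer: ILICTICTICCTMCTICCTP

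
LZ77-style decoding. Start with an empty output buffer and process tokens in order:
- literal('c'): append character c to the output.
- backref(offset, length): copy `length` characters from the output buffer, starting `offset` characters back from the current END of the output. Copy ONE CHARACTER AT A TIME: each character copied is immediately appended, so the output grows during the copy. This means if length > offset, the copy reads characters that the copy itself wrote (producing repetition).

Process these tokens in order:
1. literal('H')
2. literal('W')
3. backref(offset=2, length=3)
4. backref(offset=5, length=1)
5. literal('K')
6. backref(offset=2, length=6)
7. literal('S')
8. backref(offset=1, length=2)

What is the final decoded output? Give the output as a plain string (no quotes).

Answer: HWHWHHKHKHKHKSSS

Derivation:
Token 1: literal('H'). Output: "H"
Token 2: literal('W'). Output: "HW"
Token 3: backref(off=2, len=3) (overlapping!). Copied 'HWH' from pos 0. Output: "HWHWH"
Token 4: backref(off=5, len=1). Copied 'H' from pos 0. Output: "HWHWHH"
Token 5: literal('K'). Output: "HWHWHHK"
Token 6: backref(off=2, len=6) (overlapping!). Copied 'HKHKHK' from pos 5. Output: "HWHWHHKHKHKHK"
Token 7: literal('S'). Output: "HWHWHHKHKHKHKS"
Token 8: backref(off=1, len=2) (overlapping!). Copied 'SS' from pos 13. Output: "HWHWHHKHKHKHKSSS"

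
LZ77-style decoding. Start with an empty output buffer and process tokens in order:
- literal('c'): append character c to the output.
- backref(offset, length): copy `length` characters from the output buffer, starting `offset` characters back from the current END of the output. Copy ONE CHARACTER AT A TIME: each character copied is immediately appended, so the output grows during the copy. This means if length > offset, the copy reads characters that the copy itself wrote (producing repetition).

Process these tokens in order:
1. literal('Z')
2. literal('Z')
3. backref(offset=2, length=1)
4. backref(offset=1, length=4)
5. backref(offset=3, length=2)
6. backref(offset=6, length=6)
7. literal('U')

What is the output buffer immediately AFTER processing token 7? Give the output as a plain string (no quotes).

Answer: ZZZZZZZZZZZZZZZU

Derivation:
Token 1: literal('Z'). Output: "Z"
Token 2: literal('Z'). Output: "ZZ"
Token 3: backref(off=2, len=1). Copied 'Z' from pos 0. Output: "ZZZ"
Token 4: backref(off=1, len=4) (overlapping!). Copied 'ZZZZ' from pos 2. Output: "ZZZZZZZ"
Token 5: backref(off=3, len=2). Copied 'ZZ' from pos 4. Output: "ZZZZZZZZZ"
Token 6: backref(off=6, len=6). Copied 'ZZZZZZ' from pos 3. Output: "ZZZZZZZZZZZZZZZ"
Token 7: literal('U'). Output: "ZZZZZZZZZZZZZZZU"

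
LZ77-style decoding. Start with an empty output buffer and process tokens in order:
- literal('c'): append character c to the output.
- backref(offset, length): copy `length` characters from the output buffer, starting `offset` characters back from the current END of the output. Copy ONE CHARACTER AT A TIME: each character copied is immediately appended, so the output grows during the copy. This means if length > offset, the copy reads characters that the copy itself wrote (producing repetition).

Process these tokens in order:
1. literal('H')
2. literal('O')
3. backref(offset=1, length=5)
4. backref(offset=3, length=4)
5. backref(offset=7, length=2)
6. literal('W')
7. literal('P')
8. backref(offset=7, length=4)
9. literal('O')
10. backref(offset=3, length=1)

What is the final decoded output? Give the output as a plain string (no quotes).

Token 1: literal('H'). Output: "H"
Token 2: literal('O'). Output: "HO"
Token 3: backref(off=1, len=5) (overlapping!). Copied 'OOOOO' from pos 1. Output: "HOOOOOO"
Token 4: backref(off=3, len=4) (overlapping!). Copied 'OOOO' from pos 4. Output: "HOOOOOOOOOO"
Token 5: backref(off=7, len=2). Copied 'OO' from pos 4. Output: "HOOOOOOOOOOOO"
Token 6: literal('W'). Output: "HOOOOOOOOOOOOW"
Token 7: literal('P'). Output: "HOOOOOOOOOOOOWP"
Token 8: backref(off=7, len=4). Copied 'OOOO' from pos 8. Output: "HOOOOOOOOOOOOWPOOOO"
Token 9: literal('O'). Output: "HOOOOOOOOOOOOWPOOOOO"
Token 10: backref(off=3, len=1). Copied 'O' from pos 17. Output: "HOOOOOOOOOOOOWPOOOOOO"

Answer: HOOOOOOOOOOOOWPOOOOOO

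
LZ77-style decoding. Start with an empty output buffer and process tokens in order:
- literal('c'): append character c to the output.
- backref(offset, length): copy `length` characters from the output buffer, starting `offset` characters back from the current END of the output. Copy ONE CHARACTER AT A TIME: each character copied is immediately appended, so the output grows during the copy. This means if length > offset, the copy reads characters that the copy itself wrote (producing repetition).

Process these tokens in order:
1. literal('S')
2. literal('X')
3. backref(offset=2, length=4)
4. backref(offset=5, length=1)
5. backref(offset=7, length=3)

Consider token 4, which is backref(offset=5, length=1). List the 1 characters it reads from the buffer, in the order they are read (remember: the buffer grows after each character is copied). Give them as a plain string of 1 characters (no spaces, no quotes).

Answer: X

Derivation:
Token 1: literal('S'). Output: "S"
Token 2: literal('X'). Output: "SX"
Token 3: backref(off=2, len=4) (overlapping!). Copied 'SXSX' from pos 0. Output: "SXSXSX"
Token 4: backref(off=5, len=1). Buffer before: "SXSXSX" (len 6)
  byte 1: read out[1]='X', append. Buffer now: "SXSXSXX"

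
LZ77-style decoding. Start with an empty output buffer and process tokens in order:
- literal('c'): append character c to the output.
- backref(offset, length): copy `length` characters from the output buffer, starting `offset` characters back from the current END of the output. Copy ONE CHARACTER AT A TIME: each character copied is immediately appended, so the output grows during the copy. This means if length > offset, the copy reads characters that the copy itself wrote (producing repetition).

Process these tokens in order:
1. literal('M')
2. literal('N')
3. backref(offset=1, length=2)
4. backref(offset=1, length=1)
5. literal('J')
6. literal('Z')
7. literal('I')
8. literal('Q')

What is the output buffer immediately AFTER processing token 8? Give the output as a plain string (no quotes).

Answer: MNNNNJZIQ

Derivation:
Token 1: literal('M'). Output: "M"
Token 2: literal('N'). Output: "MN"
Token 3: backref(off=1, len=2) (overlapping!). Copied 'NN' from pos 1. Output: "MNNN"
Token 4: backref(off=1, len=1). Copied 'N' from pos 3. Output: "MNNNN"
Token 5: literal('J'). Output: "MNNNNJ"
Token 6: literal('Z'). Output: "MNNNNJZ"
Token 7: literal('I'). Output: "MNNNNJZI"
Token 8: literal('Q'). Output: "MNNNNJZIQ"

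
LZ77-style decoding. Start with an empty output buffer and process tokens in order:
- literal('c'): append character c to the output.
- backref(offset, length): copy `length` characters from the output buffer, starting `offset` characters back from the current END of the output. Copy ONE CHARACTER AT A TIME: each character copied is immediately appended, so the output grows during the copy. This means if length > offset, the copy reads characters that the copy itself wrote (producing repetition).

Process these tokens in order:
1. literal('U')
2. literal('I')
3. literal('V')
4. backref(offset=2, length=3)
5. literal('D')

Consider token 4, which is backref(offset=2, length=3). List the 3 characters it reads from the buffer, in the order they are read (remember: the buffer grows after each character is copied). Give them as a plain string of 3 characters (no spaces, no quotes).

Token 1: literal('U'). Output: "U"
Token 2: literal('I'). Output: "UI"
Token 3: literal('V'). Output: "UIV"
Token 4: backref(off=2, len=3). Buffer before: "UIV" (len 3)
  byte 1: read out[1]='I', append. Buffer now: "UIVI"
  byte 2: read out[2]='V', append. Buffer now: "UIVIV"
  byte 3: read out[3]='I', append. Buffer now: "UIVIVI"

Answer: IVI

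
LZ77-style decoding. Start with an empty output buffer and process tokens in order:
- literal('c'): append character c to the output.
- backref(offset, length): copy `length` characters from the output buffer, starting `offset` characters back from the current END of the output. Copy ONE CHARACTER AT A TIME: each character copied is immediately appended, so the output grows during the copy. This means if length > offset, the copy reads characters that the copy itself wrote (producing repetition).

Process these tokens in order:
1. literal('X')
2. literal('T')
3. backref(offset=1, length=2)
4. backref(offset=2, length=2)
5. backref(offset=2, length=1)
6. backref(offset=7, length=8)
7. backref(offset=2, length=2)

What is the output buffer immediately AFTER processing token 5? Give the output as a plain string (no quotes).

Token 1: literal('X'). Output: "X"
Token 2: literal('T'). Output: "XT"
Token 3: backref(off=1, len=2) (overlapping!). Copied 'TT' from pos 1. Output: "XTTT"
Token 4: backref(off=2, len=2). Copied 'TT' from pos 2. Output: "XTTTTT"
Token 5: backref(off=2, len=1). Copied 'T' from pos 4. Output: "XTTTTTT"

Answer: XTTTTTT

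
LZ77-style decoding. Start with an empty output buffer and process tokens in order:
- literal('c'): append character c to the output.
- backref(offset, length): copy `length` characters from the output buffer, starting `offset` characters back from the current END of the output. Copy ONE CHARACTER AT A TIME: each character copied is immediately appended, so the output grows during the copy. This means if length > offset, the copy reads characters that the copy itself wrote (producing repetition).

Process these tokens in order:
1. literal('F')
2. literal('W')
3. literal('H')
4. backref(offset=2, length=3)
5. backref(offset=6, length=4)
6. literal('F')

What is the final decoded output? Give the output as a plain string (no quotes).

Token 1: literal('F'). Output: "F"
Token 2: literal('W'). Output: "FW"
Token 3: literal('H'). Output: "FWH"
Token 4: backref(off=2, len=3) (overlapping!). Copied 'WHW' from pos 1. Output: "FWHWHW"
Token 5: backref(off=6, len=4). Copied 'FWHW' from pos 0. Output: "FWHWHWFWHW"
Token 6: literal('F'). Output: "FWHWHWFWHWF"

Answer: FWHWHWFWHWF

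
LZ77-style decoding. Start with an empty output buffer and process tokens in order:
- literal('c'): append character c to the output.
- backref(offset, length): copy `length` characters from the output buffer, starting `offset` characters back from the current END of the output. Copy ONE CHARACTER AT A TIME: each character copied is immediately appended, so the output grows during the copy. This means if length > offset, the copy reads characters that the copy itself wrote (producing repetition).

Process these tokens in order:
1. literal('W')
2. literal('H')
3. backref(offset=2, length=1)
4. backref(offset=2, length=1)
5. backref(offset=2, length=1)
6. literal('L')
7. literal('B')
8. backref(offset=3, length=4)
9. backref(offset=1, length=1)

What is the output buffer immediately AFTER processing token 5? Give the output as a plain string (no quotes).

Token 1: literal('W'). Output: "W"
Token 2: literal('H'). Output: "WH"
Token 3: backref(off=2, len=1). Copied 'W' from pos 0. Output: "WHW"
Token 4: backref(off=2, len=1). Copied 'H' from pos 1. Output: "WHWH"
Token 5: backref(off=2, len=1). Copied 'W' from pos 2. Output: "WHWHW"

Answer: WHWHW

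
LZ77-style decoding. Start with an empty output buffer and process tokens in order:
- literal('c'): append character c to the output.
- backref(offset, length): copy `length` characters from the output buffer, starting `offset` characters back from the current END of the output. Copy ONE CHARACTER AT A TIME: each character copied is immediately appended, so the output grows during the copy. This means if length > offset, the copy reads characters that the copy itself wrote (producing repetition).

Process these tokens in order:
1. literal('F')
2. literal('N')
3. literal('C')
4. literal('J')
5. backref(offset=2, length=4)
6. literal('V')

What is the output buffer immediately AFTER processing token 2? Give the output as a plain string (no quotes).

Answer: FN

Derivation:
Token 1: literal('F'). Output: "F"
Token 2: literal('N'). Output: "FN"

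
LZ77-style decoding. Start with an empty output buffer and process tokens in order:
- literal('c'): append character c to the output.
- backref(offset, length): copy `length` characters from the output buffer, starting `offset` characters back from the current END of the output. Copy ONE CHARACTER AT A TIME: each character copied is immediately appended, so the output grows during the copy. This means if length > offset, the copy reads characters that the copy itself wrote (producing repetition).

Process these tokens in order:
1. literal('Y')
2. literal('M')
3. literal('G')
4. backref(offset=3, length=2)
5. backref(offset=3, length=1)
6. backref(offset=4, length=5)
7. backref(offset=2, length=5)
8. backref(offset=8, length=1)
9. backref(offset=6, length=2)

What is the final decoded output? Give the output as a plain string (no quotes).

Answer: YMGYMGGYMGGGGGGGMGG

Derivation:
Token 1: literal('Y'). Output: "Y"
Token 2: literal('M'). Output: "YM"
Token 3: literal('G'). Output: "YMG"
Token 4: backref(off=3, len=2). Copied 'YM' from pos 0. Output: "YMGYM"
Token 5: backref(off=3, len=1). Copied 'G' from pos 2. Output: "YMGYMG"
Token 6: backref(off=4, len=5) (overlapping!). Copied 'GYMGG' from pos 2. Output: "YMGYMGGYMGG"
Token 7: backref(off=2, len=5) (overlapping!). Copied 'GGGGG' from pos 9. Output: "YMGYMGGYMGGGGGGG"
Token 8: backref(off=8, len=1). Copied 'M' from pos 8. Output: "YMGYMGGYMGGGGGGGM"
Token 9: backref(off=6, len=2). Copied 'GG' from pos 11. Output: "YMGYMGGYMGGGGGGGMGG"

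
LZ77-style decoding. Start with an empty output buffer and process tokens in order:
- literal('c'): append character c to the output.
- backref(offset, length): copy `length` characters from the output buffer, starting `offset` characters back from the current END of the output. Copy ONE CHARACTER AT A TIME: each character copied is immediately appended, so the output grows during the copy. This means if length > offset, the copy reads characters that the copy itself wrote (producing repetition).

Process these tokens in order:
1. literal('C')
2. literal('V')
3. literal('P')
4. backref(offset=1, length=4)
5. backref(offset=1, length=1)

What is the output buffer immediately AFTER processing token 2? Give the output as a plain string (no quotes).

Token 1: literal('C'). Output: "C"
Token 2: literal('V'). Output: "CV"

Answer: CV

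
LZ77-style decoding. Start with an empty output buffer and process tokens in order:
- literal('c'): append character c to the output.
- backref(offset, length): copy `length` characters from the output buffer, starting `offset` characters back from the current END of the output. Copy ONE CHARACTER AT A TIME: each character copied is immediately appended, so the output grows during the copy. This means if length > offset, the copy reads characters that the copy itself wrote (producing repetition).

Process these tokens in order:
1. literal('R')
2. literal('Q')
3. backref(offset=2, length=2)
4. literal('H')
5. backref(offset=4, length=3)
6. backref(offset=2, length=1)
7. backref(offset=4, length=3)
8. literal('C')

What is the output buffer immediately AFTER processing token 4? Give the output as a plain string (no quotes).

Token 1: literal('R'). Output: "R"
Token 2: literal('Q'). Output: "RQ"
Token 3: backref(off=2, len=2). Copied 'RQ' from pos 0. Output: "RQRQ"
Token 4: literal('H'). Output: "RQRQH"

Answer: RQRQH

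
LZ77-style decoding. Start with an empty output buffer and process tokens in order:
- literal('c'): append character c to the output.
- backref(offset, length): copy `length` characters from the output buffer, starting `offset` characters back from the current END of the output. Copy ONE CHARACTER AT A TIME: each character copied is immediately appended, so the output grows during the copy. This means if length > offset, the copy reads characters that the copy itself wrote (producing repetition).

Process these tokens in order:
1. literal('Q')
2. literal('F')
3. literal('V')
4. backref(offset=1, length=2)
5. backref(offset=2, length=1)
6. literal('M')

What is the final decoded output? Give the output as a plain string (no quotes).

Token 1: literal('Q'). Output: "Q"
Token 2: literal('F'). Output: "QF"
Token 3: literal('V'). Output: "QFV"
Token 4: backref(off=1, len=2) (overlapping!). Copied 'VV' from pos 2. Output: "QFVVV"
Token 5: backref(off=2, len=1). Copied 'V' from pos 3. Output: "QFVVVV"
Token 6: literal('M'). Output: "QFVVVVM"

Answer: QFVVVVM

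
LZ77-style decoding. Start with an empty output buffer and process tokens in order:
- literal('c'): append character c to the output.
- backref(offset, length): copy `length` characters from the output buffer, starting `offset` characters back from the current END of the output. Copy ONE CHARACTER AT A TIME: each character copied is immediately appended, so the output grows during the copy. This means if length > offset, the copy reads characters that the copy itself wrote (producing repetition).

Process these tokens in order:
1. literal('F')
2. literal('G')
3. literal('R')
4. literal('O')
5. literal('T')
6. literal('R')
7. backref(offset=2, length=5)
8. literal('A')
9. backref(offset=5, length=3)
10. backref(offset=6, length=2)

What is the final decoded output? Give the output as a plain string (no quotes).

Token 1: literal('F'). Output: "F"
Token 2: literal('G'). Output: "FG"
Token 3: literal('R'). Output: "FGR"
Token 4: literal('O'). Output: "FGRO"
Token 5: literal('T'). Output: "FGROT"
Token 6: literal('R'). Output: "FGROTR"
Token 7: backref(off=2, len=5) (overlapping!). Copied 'TRTRT' from pos 4. Output: "FGROTRTRTRT"
Token 8: literal('A'). Output: "FGROTRTRTRTA"
Token 9: backref(off=5, len=3). Copied 'RTR' from pos 7. Output: "FGROTRTRTRTARTR"
Token 10: backref(off=6, len=2). Copied 'RT' from pos 9. Output: "FGROTRTRTRTARTRRT"

Answer: FGROTRTRTRTARTRRT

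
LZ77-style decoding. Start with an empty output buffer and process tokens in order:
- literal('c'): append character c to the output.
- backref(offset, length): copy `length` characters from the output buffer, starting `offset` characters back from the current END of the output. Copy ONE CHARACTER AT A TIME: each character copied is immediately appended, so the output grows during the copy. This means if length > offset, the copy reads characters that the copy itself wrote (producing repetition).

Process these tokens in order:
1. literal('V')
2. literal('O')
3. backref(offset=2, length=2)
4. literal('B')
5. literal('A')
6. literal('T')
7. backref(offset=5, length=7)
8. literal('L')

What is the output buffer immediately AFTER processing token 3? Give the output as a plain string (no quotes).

Token 1: literal('V'). Output: "V"
Token 2: literal('O'). Output: "VO"
Token 3: backref(off=2, len=2). Copied 'VO' from pos 0. Output: "VOVO"

Answer: VOVO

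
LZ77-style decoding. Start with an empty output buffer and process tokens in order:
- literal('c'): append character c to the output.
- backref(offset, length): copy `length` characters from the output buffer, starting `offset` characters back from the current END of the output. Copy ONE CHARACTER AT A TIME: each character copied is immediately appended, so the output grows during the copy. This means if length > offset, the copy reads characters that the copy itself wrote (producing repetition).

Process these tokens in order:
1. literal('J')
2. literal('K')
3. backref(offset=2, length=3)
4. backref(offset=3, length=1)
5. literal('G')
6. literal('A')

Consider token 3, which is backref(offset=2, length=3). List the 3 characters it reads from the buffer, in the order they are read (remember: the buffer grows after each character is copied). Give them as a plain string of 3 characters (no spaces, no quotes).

Token 1: literal('J'). Output: "J"
Token 2: literal('K'). Output: "JK"
Token 3: backref(off=2, len=3). Buffer before: "JK" (len 2)
  byte 1: read out[0]='J', append. Buffer now: "JKJ"
  byte 2: read out[1]='K', append. Buffer now: "JKJK"
  byte 3: read out[2]='J', append. Buffer now: "JKJKJ"

Answer: JKJ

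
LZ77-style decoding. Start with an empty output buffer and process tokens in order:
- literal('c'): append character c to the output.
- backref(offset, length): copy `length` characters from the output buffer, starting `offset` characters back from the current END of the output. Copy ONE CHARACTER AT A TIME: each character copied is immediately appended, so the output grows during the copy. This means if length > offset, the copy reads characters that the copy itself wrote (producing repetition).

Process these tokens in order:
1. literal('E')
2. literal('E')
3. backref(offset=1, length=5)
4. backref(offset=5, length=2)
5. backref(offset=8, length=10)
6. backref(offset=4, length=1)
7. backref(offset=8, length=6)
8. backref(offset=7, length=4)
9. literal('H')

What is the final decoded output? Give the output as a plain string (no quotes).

Token 1: literal('E'). Output: "E"
Token 2: literal('E'). Output: "EE"
Token 3: backref(off=1, len=5) (overlapping!). Copied 'EEEEE' from pos 1. Output: "EEEEEEE"
Token 4: backref(off=5, len=2). Copied 'EE' from pos 2. Output: "EEEEEEEEE"
Token 5: backref(off=8, len=10) (overlapping!). Copied 'EEEEEEEEEE' from pos 1. Output: "EEEEEEEEEEEEEEEEEEE"
Token 6: backref(off=4, len=1). Copied 'E' from pos 15. Output: "EEEEEEEEEEEEEEEEEEEE"
Token 7: backref(off=8, len=6). Copied 'EEEEEE' from pos 12. Output: "EEEEEEEEEEEEEEEEEEEEEEEEEE"
Token 8: backref(off=7, len=4). Copied 'EEEE' from pos 19. Output: "EEEEEEEEEEEEEEEEEEEEEEEEEEEEEE"
Token 9: literal('H'). Output: "EEEEEEEEEEEEEEEEEEEEEEEEEEEEEEH"

Answer: EEEEEEEEEEEEEEEEEEEEEEEEEEEEEEH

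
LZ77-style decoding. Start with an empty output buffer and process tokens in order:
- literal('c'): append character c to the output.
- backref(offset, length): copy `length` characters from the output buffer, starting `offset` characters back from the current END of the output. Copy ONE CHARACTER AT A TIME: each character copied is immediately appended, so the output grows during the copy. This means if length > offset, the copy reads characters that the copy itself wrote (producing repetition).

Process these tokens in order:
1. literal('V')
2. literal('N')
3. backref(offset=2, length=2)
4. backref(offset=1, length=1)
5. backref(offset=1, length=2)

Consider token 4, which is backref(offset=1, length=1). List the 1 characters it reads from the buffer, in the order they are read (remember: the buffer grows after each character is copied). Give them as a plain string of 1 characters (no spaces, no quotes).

Answer: N

Derivation:
Token 1: literal('V'). Output: "V"
Token 2: literal('N'). Output: "VN"
Token 3: backref(off=2, len=2). Copied 'VN' from pos 0. Output: "VNVN"
Token 4: backref(off=1, len=1). Buffer before: "VNVN" (len 4)
  byte 1: read out[3]='N', append. Buffer now: "VNVNN"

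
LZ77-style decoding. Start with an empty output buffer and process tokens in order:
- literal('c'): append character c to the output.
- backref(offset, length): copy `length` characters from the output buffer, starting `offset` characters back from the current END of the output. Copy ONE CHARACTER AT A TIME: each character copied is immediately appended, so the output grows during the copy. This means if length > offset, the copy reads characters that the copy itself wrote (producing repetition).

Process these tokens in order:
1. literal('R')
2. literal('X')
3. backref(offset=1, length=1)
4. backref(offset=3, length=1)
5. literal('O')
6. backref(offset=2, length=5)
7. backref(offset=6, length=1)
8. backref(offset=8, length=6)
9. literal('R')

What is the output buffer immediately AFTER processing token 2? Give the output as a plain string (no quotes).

Answer: RX

Derivation:
Token 1: literal('R'). Output: "R"
Token 2: literal('X'). Output: "RX"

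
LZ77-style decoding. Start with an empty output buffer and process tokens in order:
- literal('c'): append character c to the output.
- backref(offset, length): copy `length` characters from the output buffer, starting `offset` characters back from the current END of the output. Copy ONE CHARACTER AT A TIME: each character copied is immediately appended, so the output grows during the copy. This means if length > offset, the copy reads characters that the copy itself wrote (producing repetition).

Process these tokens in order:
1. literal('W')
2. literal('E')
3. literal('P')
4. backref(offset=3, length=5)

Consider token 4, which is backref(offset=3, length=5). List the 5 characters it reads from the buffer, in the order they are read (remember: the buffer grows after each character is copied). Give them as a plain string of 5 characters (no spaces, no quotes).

Token 1: literal('W'). Output: "W"
Token 2: literal('E'). Output: "WE"
Token 3: literal('P'). Output: "WEP"
Token 4: backref(off=3, len=5). Buffer before: "WEP" (len 3)
  byte 1: read out[0]='W', append. Buffer now: "WEPW"
  byte 2: read out[1]='E', append. Buffer now: "WEPWE"
  byte 3: read out[2]='P', append. Buffer now: "WEPWEP"
  byte 4: read out[3]='W', append. Buffer now: "WEPWEPW"
  byte 5: read out[4]='E', append. Buffer now: "WEPWEPWE"

Answer: WEPWE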